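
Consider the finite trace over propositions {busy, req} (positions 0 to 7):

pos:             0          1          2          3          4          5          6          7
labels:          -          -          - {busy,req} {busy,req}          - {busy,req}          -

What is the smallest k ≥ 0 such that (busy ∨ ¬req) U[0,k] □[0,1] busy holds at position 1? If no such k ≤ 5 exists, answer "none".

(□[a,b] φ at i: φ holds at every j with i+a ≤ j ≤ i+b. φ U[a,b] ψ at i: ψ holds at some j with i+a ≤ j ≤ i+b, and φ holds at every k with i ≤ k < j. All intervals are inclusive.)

2

Need earliest j ≥ 1 with □[0,1] busy, and (busy ∨ ¬req) at every k in [1,j-1].
  j=1: rhs fails.
  j=2: rhs fails.
  j=3: rhs holds; lhs holds on [1,2]. k = 2.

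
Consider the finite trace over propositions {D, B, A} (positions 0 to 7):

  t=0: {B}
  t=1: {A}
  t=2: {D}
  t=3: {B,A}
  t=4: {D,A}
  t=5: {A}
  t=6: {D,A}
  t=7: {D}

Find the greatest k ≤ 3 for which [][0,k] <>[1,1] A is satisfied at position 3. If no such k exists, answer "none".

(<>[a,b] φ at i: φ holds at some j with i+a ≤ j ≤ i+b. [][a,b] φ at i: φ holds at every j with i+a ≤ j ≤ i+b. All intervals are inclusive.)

<>[1,1] A must hold from j=3 onward; find where it first fails.
  j=3: holds
  j=4: holds
  j=5: holds
  j=6: fails
Holds on [3,5], so largest k = 2.

2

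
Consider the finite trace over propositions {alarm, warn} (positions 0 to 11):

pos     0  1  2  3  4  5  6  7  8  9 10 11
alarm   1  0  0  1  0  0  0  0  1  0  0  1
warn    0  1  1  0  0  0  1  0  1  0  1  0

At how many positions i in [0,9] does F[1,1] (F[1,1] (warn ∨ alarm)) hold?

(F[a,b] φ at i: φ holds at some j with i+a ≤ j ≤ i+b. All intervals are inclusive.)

6

Evaluate at each i in [0,9]:
  i=0: ✓ (witness j=1)
  i=1: ✓ (witness j=2)
  i=2: ✗ (none in [3,3])
  i=3: ✗ (none in [4,4])
  i=4: ✓ (witness j=5)
  i=5: ✗ (none in [6,6])
  i=6: ✓ (witness j=7)
  i=7: ✗ (none in [8,8])
  i=8: ✓ (witness j=9)
  i=9: ✓ (witness j=10)
Positions where it holds: {0, 1, 4, 6, 8, 9} → 6.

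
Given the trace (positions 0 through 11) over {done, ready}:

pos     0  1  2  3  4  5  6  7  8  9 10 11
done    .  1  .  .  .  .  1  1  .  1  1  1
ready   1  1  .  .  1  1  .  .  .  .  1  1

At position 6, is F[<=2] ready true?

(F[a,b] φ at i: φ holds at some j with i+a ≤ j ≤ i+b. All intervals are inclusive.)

Does not hold

Check ready at each j in [6,8]:
  j=6: false
  j=7: false
  j=8: false
No position in the window satisfies it → formula fails.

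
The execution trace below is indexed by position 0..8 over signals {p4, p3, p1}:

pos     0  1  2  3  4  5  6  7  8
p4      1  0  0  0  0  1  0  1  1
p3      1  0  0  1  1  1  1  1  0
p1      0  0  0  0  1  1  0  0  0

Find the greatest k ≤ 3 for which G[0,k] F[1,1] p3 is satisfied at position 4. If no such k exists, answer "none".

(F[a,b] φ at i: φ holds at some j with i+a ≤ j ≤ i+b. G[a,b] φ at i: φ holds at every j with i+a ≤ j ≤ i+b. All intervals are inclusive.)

F[1,1] p3 must hold from j=4 onward; find where it first fails.
  j=4: holds
  j=5: holds
  j=6: holds
  j=7: fails
Holds on [4,6], so largest k = 2.

2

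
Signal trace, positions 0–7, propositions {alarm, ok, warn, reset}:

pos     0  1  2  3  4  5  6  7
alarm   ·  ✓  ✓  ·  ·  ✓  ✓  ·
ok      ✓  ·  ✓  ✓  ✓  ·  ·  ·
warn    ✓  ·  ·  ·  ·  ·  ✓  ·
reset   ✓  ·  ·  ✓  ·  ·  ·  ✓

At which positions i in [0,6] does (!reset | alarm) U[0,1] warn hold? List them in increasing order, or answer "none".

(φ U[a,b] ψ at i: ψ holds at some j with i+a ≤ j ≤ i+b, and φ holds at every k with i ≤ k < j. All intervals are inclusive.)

0, 5, 6

Evaluate at each i in [0,6]:
  i=0: ✓ (rhs at j=0)
  i=1: ✗ (no rhs in [1,2])
  i=2: ✗ (no rhs in [2,3])
  i=3: ✗ (no rhs in [3,4])
  i=4: ✗ (no rhs in [4,5])
  i=5: ✓ (rhs at j=6; lhs holds on [5,5])
  i=6: ✓ (rhs at j=6)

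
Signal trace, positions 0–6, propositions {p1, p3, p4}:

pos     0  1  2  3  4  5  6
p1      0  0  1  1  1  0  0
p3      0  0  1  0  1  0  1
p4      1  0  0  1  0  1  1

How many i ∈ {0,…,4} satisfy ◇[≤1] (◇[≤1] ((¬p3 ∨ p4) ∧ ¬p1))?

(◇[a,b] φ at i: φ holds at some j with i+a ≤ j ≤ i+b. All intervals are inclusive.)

4

Evaluate at each i in [0,4]:
  i=0: ✓ (witness j=0)
  i=1: ✓ (witness j=1)
  i=2: ✗ (none in [2,3])
  i=3: ✓ (witness j=4)
  i=4: ✓ (witness j=4)
Positions where it holds: {0, 1, 3, 4} → 4.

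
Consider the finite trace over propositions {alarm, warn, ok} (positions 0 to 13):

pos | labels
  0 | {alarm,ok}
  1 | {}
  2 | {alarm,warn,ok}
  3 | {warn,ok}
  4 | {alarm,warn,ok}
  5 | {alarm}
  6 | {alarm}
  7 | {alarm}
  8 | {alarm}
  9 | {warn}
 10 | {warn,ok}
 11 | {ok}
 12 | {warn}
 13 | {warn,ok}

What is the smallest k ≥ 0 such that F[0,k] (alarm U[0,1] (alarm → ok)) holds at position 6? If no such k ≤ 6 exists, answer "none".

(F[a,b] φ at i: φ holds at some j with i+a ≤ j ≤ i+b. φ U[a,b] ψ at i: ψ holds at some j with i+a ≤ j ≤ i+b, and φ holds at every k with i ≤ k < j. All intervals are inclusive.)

Scan j = 6,7,… for (alarm U[0,1] (alarm → ok)):
  j=6: fails
  j=7: fails
  j=8: holds
First hit at j=8, so smallest k = 8-6 = 2.

2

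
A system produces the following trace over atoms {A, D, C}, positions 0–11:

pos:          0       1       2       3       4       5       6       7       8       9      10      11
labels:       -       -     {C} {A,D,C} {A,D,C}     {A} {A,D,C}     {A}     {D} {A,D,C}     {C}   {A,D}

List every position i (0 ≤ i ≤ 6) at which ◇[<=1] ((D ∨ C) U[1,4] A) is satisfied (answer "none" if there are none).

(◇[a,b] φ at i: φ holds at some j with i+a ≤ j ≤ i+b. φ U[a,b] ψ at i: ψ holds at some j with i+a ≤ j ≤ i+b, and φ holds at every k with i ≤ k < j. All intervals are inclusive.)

1, 2, 3, 4, 5, 6

Evaluate at each i in [0,6]:
  i=0: ✗ (none in [0,1])
  i=1: ✓ (witness j=2)
  i=2: ✓ (witness j=2)
  i=3: ✓ (witness j=3)
  i=4: ✓ (witness j=4)
  i=5: ✓ (witness j=6)
  i=6: ✓ (witness j=6)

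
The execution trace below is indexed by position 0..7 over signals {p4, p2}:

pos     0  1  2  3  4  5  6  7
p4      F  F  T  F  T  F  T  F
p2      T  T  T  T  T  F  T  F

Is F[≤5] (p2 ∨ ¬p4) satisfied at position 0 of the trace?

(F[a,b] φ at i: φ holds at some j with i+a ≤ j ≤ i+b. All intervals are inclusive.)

Check (p2 ∨ ¬p4) at each j in [0,5]:
  j=0: true
  j=1: true
  j=2: true
  j=3: true
  j=4: true
  j=5: true
Found at j=0 → formula holds.

Holds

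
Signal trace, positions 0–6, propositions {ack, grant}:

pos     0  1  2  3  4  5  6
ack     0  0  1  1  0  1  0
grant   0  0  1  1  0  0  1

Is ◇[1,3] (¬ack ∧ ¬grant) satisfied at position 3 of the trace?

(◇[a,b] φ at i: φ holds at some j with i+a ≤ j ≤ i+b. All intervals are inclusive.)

Yes

Check (¬ack ∧ ¬grant) at each j in [4,6]:
  j=4: true
  j=5: false
  j=6: false
Found at j=4 → formula holds.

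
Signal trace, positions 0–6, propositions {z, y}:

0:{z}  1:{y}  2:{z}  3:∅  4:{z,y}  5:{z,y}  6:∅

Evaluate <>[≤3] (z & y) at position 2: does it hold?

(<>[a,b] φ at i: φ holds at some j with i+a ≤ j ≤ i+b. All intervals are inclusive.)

Yes

Check (z & y) at each j in [2,5]:
  j=2: false
  j=3: false
  j=4: true
  j=5: true
Found at j=4 → formula holds.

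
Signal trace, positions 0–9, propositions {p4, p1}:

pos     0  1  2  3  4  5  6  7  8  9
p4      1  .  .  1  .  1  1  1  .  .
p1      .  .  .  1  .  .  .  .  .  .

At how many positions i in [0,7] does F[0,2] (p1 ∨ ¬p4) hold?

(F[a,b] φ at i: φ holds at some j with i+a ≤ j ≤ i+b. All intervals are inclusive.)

7

Evaluate at each i in [0,7]:
  i=0: ✓ (witness j=1)
  i=1: ✓ (witness j=1)
  i=2: ✓ (witness j=2)
  i=3: ✓ (witness j=3)
  i=4: ✓ (witness j=4)
  i=5: ✗ (none in [5,7])
  i=6: ✓ (witness j=8)
  i=7: ✓ (witness j=8)
Positions where it holds: {0, 1, 2, 3, 4, 6, 7} → 7.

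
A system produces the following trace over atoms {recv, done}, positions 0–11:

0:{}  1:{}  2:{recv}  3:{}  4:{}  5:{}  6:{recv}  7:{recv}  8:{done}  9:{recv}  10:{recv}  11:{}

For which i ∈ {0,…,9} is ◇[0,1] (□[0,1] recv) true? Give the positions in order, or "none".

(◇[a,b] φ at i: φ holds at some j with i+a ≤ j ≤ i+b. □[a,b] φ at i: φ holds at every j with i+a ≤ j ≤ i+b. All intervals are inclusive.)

5, 6, 8, 9

Evaluate at each i in [0,9]:
  i=0: ✗ (none in [0,1])
  i=1: ✗ (none in [1,2])
  i=2: ✗ (none in [2,3])
  i=3: ✗ (none in [3,4])
  i=4: ✗ (none in [4,5])
  i=5: ✓ (witness j=6)
  i=6: ✓ (witness j=6)
  i=7: ✗ (none in [7,8])
  i=8: ✓ (witness j=9)
  i=9: ✓ (witness j=9)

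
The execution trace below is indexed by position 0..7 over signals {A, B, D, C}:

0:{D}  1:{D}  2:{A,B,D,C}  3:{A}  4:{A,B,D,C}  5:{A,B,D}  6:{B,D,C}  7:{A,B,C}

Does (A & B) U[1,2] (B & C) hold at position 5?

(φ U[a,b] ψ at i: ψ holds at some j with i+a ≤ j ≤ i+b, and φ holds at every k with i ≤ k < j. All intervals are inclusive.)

Need some j in [6,7] with (B & C), and (A & B) at every k in [5,j-1].
  j=6: (B & C) holds; (A & B) holds at every k in [5,5] → satisfied.

Yes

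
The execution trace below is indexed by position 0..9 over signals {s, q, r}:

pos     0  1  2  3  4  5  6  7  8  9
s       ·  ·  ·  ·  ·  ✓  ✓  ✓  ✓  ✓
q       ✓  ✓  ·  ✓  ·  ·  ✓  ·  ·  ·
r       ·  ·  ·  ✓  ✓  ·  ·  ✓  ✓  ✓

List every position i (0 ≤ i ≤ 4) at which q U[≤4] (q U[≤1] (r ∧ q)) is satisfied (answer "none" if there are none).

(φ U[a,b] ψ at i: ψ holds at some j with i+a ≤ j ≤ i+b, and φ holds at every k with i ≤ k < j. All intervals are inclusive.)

Evaluate at each i in [0,4]:
  i=0: ✗ (lhs fails at k=2 before rhs at j=3)
  i=1: ✗ (lhs fails at k=2 before rhs at j=3)
  i=2: ✗ (lhs fails at k=2 before rhs at j=3)
  i=3: ✓ (rhs at j=3)
  i=4: ✗ (no rhs in [4,8])

3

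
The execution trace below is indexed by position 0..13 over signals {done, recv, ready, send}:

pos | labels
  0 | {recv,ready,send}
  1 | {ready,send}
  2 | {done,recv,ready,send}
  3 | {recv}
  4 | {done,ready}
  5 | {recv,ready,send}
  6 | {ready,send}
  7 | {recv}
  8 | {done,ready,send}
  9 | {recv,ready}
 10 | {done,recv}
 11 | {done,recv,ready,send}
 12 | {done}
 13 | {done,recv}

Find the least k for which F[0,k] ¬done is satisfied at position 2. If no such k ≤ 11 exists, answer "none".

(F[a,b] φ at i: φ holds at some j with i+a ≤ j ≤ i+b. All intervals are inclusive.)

1

Scan j = 2,3,… for ¬done:
  j=2: fails
  j=3: holds
First hit at j=3, so smallest k = 3-2 = 1.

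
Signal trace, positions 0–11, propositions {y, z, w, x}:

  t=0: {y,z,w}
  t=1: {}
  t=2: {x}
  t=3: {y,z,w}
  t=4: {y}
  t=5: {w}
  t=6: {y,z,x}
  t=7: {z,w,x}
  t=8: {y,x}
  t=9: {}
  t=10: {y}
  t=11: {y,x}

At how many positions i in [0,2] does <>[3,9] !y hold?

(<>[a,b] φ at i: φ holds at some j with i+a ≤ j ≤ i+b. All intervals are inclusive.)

3

Evaluate at each i in [0,2]:
  i=0: ✓ (witness j=5)
  i=1: ✓ (witness j=5)
  i=2: ✓ (witness j=5)
Positions where it holds: {0, 1, 2} → 3.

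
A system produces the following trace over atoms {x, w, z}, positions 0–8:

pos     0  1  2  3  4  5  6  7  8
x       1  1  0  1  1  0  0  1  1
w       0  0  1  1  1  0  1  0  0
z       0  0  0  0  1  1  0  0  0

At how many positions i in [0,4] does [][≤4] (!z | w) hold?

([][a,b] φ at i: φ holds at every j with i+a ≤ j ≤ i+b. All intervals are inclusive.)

1

Evaluate at each i in [0,4]:
  i=0: ✓ (all of [0,4])
  i=1: ✗ (fails at j=5)
  i=2: ✗ (fails at j=5)
  i=3: ✗ (fails at j=5)
  i=4: ✗ (fails at j=5)
Positions where it holds: {0} → 1.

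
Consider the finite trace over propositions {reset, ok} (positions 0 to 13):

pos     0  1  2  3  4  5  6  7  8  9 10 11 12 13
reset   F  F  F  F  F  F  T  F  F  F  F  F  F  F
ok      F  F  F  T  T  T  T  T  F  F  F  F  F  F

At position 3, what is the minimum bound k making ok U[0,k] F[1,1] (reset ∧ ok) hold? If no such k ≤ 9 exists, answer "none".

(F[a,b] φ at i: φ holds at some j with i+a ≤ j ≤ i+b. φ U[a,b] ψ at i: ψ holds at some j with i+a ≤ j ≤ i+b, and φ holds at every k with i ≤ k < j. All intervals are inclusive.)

2

Need earliest j ≥ 3 with F[1,1] (reset ∧ ok), and ok at every k in [3,j-1].
  j=3: rhs fails.
  j=4: rhs fails.
  j=5: rhs holds; lhs holds on [3,4]. k = 2.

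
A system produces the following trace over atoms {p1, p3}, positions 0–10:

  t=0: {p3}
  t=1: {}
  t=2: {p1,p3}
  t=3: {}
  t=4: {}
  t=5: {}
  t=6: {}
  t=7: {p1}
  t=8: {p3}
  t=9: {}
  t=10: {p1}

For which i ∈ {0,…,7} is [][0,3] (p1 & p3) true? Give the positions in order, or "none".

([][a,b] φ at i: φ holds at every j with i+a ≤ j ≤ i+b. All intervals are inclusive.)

none

Evaluate at each i in [0,7]:
  i=0: ✗ (fails at j=0)
  i=1: ✗ (fails at j=1)
  i=2: ✗ (fails at j=3)
  i=3: ✗ (fails at j=3)
  i=4: ✗ (fails at j=4)
  i=5: ✗ (fails at j=5)
  i=6: ✗ (fails at j=6)
  i=7: ✗ (fails at j=7)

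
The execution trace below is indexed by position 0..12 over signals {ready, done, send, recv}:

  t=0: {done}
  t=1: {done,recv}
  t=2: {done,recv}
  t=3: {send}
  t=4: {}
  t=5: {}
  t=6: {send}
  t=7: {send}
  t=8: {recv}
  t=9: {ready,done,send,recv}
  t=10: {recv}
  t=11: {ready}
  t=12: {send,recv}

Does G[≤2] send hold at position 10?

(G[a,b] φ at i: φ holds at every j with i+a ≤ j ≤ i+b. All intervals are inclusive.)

Check send at every j in [10,12]:
  j=10: false
  j=11: false
  j=12: true
Fails at j=10 → formula fails.

Does not hold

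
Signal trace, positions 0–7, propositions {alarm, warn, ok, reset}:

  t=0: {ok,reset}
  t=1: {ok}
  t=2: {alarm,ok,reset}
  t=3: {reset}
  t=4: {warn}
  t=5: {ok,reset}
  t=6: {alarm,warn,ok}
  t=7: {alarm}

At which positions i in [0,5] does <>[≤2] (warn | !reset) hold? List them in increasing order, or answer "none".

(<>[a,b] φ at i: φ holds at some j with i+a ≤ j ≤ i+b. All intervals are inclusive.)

0, 1, 2, 3, 4, 5

Evaluate at each i in [0,5]:
  i=0: ✓ (witness j=1)
  i=1: ✓ (witness j=1)
  i=2: ✓ (witness j=4)
  i=3: ✓ (witness j=4)
  i=4: ✓ (witness j=4)
  i=5: ✓ (witness j=6)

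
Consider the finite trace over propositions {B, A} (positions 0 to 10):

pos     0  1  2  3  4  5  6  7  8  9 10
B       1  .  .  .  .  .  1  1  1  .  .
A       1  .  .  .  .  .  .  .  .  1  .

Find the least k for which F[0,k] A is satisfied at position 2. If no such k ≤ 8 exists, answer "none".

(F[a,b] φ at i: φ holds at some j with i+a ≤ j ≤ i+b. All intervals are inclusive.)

Scan j = 2,3,… for A:
  j=2: fails
  j=3: fails
  j=4: fails
  j=5: fails
  j=6: fails
  j=7: fails
  j=8: fails
  j=9: holds
First hit at j=9, so smallest k = 9-2 = 7.

7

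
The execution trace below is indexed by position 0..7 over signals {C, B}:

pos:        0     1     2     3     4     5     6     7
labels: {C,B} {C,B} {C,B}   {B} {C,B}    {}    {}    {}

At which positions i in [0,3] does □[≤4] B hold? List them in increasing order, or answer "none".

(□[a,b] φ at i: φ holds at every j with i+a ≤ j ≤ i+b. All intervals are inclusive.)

Evaluate at each i in [0,3]:
  i=0: ✓ (all of [0,4])
  i=1: ✗ (fails at j=5)
  i=2: ✗ (fails at j=5)
  i=3: ✗ (fails at j=5)

0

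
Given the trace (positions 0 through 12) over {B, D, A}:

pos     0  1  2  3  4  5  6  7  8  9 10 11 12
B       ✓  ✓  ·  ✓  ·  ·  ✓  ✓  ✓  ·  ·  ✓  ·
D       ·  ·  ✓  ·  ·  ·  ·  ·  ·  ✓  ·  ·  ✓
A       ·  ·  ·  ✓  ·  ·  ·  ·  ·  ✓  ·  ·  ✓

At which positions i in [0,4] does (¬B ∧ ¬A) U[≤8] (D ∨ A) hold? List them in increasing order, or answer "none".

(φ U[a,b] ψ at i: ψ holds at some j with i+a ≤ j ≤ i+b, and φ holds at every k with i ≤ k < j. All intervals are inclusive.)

2, 3

Evaluate at each i in [0,4]:
  i=0: ✗ (lhs fails at k=0 before rhs at j=2)
  i=1: ✗ (lhs fails at k=1 before rhs at j=2)
  i=2: ✓ (rhs at j=2)
  i=3: ✓ (rhs at j=3)
  i=4: ✗ (lhs fails at k=6 before rhs at j=9)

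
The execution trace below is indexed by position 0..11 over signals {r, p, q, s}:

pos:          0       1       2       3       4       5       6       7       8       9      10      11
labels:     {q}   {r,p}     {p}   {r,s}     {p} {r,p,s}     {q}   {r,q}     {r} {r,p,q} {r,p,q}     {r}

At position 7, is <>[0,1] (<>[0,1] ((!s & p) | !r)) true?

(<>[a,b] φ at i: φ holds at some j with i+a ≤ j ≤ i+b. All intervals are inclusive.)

Check <>[0,1] ((!s & p) | !r) at each j in [7,8]:
  j=7: fails (none in [7,8])
  j=8: holds (witness at 9)
Found at j=8 → formula holds.

Yes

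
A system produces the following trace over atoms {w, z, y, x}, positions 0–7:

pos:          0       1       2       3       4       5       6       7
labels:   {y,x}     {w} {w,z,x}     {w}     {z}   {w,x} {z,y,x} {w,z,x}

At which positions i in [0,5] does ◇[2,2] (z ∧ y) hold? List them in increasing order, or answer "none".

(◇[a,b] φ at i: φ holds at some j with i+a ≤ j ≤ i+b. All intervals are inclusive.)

4

Evaluate at each i in [0,5]:
  i=0: ✗ (none in [2,2])
  i=1: ✗ (none in [3,3])
  i=2: ✗ (none in [4,4])
  i=3: ✗ (none in [5,5])
  i=4: ✓ (witness j=6)
  i=5: ✗ (none in [7,7])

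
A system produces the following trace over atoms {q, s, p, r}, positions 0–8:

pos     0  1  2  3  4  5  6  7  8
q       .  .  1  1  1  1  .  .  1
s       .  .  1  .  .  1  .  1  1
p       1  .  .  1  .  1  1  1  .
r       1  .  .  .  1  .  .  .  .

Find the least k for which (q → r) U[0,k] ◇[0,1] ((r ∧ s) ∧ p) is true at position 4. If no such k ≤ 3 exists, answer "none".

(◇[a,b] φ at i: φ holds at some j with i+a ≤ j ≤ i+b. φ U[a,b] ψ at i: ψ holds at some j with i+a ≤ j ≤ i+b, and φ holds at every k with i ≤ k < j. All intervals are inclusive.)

Need earliest j ≥ 4 with ◇[0,1] ((r ∧ s) ∧ p), and (q → r) at every k in [4,j-1].
  j=4: rhs fails.
  j=5: rhs fails.
  j=6: rhs fails.
  j=7: rhs fails.
No witness within the range → none.

none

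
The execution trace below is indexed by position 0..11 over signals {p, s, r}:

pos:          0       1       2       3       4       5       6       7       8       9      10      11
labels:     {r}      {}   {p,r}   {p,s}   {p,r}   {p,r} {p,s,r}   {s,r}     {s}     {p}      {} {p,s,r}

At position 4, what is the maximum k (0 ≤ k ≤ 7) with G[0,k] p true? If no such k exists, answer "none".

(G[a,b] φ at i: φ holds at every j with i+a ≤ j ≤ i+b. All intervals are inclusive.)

p must hold from j=4 onward; find where it first fails.
  j=4: holds
  j=5: holds
  j=6: holds
  j=7: fails
Holds on [4,6], so largest k = 2.

2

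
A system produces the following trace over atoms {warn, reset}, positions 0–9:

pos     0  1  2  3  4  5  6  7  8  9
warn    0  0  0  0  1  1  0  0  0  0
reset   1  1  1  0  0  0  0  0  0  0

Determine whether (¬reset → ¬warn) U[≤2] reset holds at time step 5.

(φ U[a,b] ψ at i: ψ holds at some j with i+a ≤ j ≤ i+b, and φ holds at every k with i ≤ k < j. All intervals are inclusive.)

Does not hold

Need some j in [5,7] with reset, and (¬reset → ¬warn) at every k in [5,j-1].
  j=5: reset false.
  j=6: reset false.
  j=7: reset false.
No j in the window works → until fails.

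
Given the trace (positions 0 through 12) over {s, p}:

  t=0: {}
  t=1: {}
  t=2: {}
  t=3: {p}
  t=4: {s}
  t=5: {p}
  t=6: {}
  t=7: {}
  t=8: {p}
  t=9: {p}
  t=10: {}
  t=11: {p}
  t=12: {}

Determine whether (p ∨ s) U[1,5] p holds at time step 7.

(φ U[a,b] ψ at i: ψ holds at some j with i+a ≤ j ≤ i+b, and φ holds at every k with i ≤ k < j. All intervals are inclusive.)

Need some j in [8,12] with p, and (p ∨ s) at every k in [7,j-1].
  j=8: p holds, but (p ∨ s) fails at k=7 → not this j.
  j=9: p holds, but (p ∨ s) fails at k=7 → not this j.
  j=10: p false.
  j=11: p holds, but (p ∨ s) fails at k=7 → not this j.
  j=12: p false.
No j in the window works → until fails.

Does not hold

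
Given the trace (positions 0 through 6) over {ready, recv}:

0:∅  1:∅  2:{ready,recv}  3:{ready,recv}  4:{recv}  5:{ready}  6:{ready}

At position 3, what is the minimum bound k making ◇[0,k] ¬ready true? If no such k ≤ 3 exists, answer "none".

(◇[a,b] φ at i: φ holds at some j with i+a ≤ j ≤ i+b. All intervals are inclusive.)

Scan j = 3,4,… for ¬ready:
  j=3: fails
  j=4: holds
First hit at j=4, so smallest k = 4-3 = 1.

1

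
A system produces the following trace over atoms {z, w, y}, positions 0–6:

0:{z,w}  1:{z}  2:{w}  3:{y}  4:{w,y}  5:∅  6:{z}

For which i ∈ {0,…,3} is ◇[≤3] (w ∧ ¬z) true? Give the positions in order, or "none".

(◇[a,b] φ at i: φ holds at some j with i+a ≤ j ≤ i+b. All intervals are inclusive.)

Evaluate at each i in [0,3]:
  i=0: ✓ (witness j=2)
  i=1: ✓ (witness j=2)
  i=2: ✓ (witness j=2)
  i=3: ✓ (witness j=4)

0, 1, 2, 3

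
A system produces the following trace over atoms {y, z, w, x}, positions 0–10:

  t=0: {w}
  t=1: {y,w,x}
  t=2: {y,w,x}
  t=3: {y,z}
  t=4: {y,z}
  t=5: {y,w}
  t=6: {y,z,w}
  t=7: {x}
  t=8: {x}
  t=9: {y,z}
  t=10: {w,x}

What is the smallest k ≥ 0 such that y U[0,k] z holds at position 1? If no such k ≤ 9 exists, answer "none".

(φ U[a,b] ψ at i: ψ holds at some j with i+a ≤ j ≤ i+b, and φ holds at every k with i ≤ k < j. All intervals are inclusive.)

2

Need earliest j ≥ 1 with z, and y at every k in [1,j-1].
  j=1: rhs fails.
  j=2: rhs fails.
  j=3: rhs holds; lhs holds on [1,2]. k = 2.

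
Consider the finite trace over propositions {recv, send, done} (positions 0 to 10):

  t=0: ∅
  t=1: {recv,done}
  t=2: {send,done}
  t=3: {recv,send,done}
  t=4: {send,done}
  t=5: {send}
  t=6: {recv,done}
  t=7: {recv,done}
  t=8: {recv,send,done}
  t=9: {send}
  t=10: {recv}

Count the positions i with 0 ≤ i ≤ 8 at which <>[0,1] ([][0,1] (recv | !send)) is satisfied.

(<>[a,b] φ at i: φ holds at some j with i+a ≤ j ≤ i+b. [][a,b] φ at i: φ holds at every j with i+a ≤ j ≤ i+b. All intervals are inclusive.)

Evaluate at each i in [0,8]:
  i=0: ✓ (witness j=0)
  i=1: ✗ (none in [1,2])
  i=2: ✗ (none in [2,3])
  i=3: ✗ (none in [3,4])
  i=4: ✗ (none in [4,5])
  i=5: ✓ (witness j=6)
  i=6: ✓ (witness j=6)
  i=7: ✓ (witness j=7)
  i=8: ✗ (none in [8,9])
Positions where it holds: {0, 5, 6, 7} → 4.

4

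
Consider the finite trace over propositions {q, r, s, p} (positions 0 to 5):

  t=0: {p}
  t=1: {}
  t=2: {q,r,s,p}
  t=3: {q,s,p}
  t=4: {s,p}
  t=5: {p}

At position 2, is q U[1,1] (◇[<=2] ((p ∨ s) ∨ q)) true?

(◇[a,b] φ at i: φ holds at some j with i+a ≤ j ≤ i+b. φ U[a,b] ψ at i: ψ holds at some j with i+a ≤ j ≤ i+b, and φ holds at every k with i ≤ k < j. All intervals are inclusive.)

Need some j in [3,3] with ◇[<=2] ((p ∨ s) ∨ q), and q at every k in [2,j-1].
  j=3: ◇[<=2] ((p ∨ s) ∨ q) holds; q holds at every k in [2,2] → satisfied.

True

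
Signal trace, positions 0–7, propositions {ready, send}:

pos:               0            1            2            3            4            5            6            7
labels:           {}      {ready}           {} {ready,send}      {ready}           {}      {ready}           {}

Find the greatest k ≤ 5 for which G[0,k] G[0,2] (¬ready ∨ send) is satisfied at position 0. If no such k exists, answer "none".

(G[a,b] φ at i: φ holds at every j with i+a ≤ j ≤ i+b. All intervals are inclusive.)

none

G[0,2] (¬ready ∨ send) must hold from j=0 onward; find where it first fails.
  j=0: fails → no k works.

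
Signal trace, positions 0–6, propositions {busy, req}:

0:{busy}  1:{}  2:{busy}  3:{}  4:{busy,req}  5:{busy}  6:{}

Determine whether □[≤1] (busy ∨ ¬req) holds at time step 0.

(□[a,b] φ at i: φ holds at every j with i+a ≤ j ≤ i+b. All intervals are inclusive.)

Check (busy ∨ ¬req) at every j in [0,1]:
  j=0: true
  j=1: true
All positions satisfy it → formula holds.

True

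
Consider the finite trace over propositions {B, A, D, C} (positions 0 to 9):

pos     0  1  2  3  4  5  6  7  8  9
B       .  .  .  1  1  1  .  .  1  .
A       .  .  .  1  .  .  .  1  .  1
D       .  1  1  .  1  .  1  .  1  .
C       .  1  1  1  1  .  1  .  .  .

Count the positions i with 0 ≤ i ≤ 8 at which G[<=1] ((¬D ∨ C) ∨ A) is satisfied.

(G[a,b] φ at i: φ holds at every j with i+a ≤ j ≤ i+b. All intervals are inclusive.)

Evaluate at each i in [0,8]:
  i=0: ✓ (all of [0,1])
  i=1: ✓ (all of [1,2])
  i=2: ✓ (all of [2,3])
  i=3: ✓ (all of [3,4])
  i=4: ✓ (all of [4,5])
  i=5: ✓ (all of [5,6])
  i=6: ✓ (all of [6,7])
  i=7: ✗ (fails at j=8)
  i=8: ✗ (fails at j=8)
Positions where it holds: {0, 1, 2, 3, 4, 5, 6} → 7.

7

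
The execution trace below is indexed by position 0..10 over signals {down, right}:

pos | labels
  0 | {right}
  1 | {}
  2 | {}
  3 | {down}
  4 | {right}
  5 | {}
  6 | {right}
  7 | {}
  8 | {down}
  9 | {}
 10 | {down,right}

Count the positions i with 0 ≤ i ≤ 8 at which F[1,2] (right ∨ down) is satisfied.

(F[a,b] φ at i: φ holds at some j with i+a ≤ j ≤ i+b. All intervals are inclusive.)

Evaluate at each i in [0,8]:
  i=0: ✗ (none in [1,2])
  i=1: ✓ (witness j=3)
  i=2: ✓ (witness j=3)
  i=3: ✓ (witness j=4)
  i=4: ✓ (witness j=6)
  i=5: ✓ (witness j=6)
  i=6: ✓ (witness j=8)
  i=7: ✓ (witness j=8)
  i=8: ✓ (witness j=10)
Positions where it holds: {1, 2, 3, 4, 5, 6, 7, 8} → 8.

8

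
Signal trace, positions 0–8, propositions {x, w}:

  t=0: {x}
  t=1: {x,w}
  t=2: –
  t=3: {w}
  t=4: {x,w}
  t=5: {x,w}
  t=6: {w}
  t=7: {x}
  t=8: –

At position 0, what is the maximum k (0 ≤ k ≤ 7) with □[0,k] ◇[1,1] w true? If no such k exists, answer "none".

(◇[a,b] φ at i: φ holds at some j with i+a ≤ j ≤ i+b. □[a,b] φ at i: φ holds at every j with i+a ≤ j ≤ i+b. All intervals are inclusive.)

◇[1,1] w must hold from j=0 onward; find where it first fails.
  j=0: holds
  j=1: fails
Holds on [0,0], so largest k = 0.

0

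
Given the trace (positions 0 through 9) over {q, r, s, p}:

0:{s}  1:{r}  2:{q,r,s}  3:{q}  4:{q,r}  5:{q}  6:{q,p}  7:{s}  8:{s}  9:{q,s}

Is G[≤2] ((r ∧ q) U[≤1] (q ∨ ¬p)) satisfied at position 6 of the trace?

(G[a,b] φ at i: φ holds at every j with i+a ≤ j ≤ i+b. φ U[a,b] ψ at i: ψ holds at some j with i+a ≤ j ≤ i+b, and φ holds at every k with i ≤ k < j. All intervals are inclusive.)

True

Check ((r ∧ q) U[≤1] (q ∨ ¬p)) at every j in [6,8]:
  j=6: holds
  j=7: holds
  j=8: holds
All positions satisfy it → formula holds.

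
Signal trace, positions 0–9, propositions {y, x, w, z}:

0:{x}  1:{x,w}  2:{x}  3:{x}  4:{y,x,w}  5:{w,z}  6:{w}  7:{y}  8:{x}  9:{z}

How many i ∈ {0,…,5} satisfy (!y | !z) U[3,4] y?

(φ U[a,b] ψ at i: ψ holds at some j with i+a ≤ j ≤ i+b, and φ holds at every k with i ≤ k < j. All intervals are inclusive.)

Evaluate at each i in [0,5]:
  i=0: ✓ (rhs at j=4; lhs holds on [0,3])
  i=1: ✓ (rhs at j=4; lhs holds on [1,3])
  i=2: ✗ (no rhs in [5,6])
  i=3: ✓ (rhs at j=7; lhs holds on [3,6])
  i=4: ✓ (rhs at j=7; lhs holds on [4,6])
  i=5: ✗ (no rhs in [8,9])
Positions where it holds: {0, 1, 3, 4} → 4.

4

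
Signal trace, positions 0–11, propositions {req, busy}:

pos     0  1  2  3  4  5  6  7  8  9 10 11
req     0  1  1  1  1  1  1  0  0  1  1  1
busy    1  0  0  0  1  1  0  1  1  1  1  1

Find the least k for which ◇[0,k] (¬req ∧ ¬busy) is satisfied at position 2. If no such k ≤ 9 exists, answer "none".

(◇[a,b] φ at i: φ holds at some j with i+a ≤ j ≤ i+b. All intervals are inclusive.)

Scan j = 2,3,… for (¬req ∧ ¬busy):
  j=2: fails
  j=3: fails
  j=4: fails
  j=5: fails
  j=6: fails
  j=7: fails
  j=8: fails
  j=9: fails
  j=10: fails
  j=11: fails
No j in [2,11] satisfies it → none.

none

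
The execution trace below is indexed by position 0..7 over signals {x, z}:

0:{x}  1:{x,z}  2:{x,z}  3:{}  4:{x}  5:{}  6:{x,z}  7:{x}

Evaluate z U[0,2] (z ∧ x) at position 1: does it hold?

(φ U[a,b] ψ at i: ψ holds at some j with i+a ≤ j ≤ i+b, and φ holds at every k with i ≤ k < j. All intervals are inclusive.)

Need some j in [1,3] with (z ∧ x), and z at every k in [1,j-1].
  j=1: (z ∧ x) holds; no prefix to check → satisfied.

Holds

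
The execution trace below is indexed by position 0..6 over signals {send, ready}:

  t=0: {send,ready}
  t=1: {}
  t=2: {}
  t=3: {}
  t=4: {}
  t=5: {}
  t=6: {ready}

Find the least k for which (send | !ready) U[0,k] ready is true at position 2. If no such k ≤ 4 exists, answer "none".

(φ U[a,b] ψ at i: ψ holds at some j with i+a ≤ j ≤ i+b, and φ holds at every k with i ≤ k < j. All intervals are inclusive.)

4

Need earliest j ≥ 2 with ready, and (send | !ready) at every k in [2,j-1].
  j=2: rhs fails.
  j=3: rhs fails.
  j=4: rhs fails.
  j=5: rhs fails.
  j=6: rhs holds; lhs holds on [2,5]. k = 4.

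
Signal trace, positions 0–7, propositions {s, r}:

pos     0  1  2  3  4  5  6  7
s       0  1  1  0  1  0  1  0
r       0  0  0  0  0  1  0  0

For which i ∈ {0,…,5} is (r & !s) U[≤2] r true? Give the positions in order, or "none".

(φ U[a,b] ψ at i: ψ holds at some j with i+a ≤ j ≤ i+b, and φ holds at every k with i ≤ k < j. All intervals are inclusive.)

5

Evaluate at each i in [0,5]:
  i=0: ✗ (no rhs in [0,2])
  i=1: ✗ (no rhs in [1,3])
  i=2: ✗ (no rhs in [2,4])
  i=3: ✗ (lhs fails at k=3 before rhs at j=5)
  i=4: ✗ (lhs fails at k=4 before rhs at j=5)
  i=5: ✓ (rhs at j=5)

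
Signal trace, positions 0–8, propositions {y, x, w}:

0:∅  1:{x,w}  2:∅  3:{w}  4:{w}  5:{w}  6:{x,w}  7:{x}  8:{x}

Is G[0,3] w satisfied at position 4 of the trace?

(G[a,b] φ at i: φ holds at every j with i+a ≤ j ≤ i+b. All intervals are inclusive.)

Check w at every j in [4,7]:
  j=4: true
  j=5: true
  j=6: true
  j=7: false
Fails at j=7 → formula fails.

False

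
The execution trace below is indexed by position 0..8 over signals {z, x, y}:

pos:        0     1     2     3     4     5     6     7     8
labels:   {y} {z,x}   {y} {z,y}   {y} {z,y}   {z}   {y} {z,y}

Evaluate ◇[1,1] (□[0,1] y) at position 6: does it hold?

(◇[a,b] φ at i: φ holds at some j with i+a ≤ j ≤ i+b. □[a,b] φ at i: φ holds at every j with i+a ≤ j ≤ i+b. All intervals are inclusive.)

Check □[0,1] y at each j in [7,7]:
  j=7: holds on [7,8]
Found at j=7 → formula holds.

Yes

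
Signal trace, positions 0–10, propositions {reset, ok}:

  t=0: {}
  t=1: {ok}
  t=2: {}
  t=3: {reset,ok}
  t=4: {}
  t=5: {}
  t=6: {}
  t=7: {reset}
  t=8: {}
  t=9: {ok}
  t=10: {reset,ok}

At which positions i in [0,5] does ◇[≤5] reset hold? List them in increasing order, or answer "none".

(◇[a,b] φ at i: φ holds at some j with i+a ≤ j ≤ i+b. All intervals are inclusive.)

0, 1, 2, 3, 4, 5

Evaluate at each i in [0,5]:
  i=0: ✓ (witness j=3)
  i=1: ✓ (witness j=3)
  i=2: ✓ (witness j=3)
  i=3: ✓ (witness j=3)
  i=4: ✓ (witness j=7)
  i=5: ✓ (witness j=7)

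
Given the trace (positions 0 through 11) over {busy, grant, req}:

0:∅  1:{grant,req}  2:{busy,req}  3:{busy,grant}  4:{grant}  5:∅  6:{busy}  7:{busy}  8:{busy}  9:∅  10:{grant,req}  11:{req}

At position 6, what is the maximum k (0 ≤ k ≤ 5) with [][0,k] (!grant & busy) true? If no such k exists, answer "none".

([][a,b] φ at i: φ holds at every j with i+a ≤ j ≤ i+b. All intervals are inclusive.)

(!grant & busy) must hold from j=6 onward; find where it first fails.
  j=6: holds
  j=7: holds
  j=8: holds
  j=9: fails
Holds on [6,8], so largest k = 2.

2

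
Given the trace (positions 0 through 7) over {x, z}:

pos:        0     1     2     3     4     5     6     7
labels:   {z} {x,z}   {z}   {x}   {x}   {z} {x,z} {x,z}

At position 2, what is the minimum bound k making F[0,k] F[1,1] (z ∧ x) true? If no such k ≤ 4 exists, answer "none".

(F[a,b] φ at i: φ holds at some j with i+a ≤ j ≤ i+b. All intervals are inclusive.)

Scan j = 2,3,… for F[1,1] (z ∧ x):
  j=2: fails
  j=3: fails
  j=4: fails
  j=5: holds
First hit at j=5, so smallest k = 5-2 = 3.

3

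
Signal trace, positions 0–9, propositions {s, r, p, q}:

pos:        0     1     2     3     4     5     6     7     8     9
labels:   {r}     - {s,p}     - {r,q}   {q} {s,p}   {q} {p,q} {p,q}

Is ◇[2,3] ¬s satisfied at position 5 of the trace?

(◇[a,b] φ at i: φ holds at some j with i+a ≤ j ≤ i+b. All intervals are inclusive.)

Check ¬s at each j in [7,8]:
  j=7: true
  j=8: true
Found at j=7 → formula holds.

Holds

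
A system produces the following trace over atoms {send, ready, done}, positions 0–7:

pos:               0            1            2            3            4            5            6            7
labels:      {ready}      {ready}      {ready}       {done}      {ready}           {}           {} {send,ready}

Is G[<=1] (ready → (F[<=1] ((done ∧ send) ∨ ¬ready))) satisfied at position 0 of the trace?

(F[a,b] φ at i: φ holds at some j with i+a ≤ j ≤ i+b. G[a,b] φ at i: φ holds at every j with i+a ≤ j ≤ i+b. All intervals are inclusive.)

No

Check (ready → (F[<=1] ((done ∧ send) ∨ ¬ready))) at every j in [0,1]:
  j=0: antecedent true; consequent fails (none in [0,1]) → ✗
  j=1: antecedent true; consequent fails (none in [1,2]) → ✗
Fails at j=0 → formula fails.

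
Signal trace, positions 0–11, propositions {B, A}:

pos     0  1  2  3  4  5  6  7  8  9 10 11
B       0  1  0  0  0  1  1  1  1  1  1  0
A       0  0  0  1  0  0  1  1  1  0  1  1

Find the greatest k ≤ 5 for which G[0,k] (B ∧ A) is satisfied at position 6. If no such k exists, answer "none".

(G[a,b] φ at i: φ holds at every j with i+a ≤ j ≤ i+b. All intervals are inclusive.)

2

(B ∧ A) must hold from j=6 onward; find where it first fails.
  j=6: holds
  j=7: holds
  j=8: holds
  j=9: fails
Holds on [6,8], so largest k = 2.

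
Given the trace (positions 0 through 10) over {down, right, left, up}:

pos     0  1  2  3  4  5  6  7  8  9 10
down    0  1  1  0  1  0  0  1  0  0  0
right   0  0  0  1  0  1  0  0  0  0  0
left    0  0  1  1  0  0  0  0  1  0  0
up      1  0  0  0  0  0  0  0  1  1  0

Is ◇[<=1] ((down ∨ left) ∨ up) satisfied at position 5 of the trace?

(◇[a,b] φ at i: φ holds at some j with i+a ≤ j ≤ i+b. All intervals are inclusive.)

Check ((down ∨ left) ∨ up) at each j in [5,6]:
  j=5: false
  j=6: false
No position in the window satisfies it → formula fails.

Does not hold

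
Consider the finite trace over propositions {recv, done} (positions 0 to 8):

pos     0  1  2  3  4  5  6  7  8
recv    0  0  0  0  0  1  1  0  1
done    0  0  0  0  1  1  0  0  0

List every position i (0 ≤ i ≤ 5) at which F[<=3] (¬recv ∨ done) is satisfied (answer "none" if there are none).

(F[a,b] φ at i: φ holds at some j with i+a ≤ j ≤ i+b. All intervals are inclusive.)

0, 1, 2, 3, 4, 5

Evaluate at each i in [0,5]:
  i=0: ✓ (witness j=0)
  i=1: ✓ (witness j=1)
  i=2: ✓ (witness j=2)
  i=3: ✓ (witness j=3)
  i=4: ✓ (witness j=4)
  i=5: ✓ (witness j=5)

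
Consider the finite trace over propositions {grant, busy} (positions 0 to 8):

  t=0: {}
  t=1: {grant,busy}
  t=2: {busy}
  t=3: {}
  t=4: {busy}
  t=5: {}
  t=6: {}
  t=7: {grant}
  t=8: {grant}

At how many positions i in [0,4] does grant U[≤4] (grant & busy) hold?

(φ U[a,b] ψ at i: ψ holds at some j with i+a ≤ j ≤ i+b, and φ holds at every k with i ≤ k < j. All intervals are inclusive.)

Evaluate at each i in [0,4]:
  i=0: ✗ (lhs fails at k=0 before rhs at j=1)
  i=1: ✓ (rhs at j=1)
  i=2: ✗ (no rhs in [2,6])
  i=3: ✗ (no rhs in [3,7])
  i=4: ✗ (no rhs in [4,8])
Positions where it holds: {1} → 1.

1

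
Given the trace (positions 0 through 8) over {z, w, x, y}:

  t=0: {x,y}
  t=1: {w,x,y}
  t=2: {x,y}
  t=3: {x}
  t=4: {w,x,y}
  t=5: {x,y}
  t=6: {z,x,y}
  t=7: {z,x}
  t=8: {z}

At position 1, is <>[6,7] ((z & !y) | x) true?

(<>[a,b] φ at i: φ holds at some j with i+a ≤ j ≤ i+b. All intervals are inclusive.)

Holds

Check ((z & !y) | x) at each j in [7,8]:
  j=7: true
  j=8: true
Found at j=7 → formula holds.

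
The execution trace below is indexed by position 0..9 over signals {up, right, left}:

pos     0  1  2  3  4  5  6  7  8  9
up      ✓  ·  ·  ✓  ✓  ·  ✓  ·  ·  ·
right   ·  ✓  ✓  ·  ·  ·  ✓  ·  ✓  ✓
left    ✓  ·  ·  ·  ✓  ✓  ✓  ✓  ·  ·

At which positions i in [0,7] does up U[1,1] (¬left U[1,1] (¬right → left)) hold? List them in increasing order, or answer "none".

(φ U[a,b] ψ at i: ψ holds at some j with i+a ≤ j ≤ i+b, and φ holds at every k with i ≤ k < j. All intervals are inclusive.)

Evaluate at each i in [0,7]:
  i=0: ✓ (rhs at j=1; lhs holds on [0,0])
  i=1: ✗ (no rhs in [2,2])
  i=2: ✗ (lhs fails at k=2 before rhs at j=3)
  i=3: ✗ (no rhs in [4,4])
  i=4: ✗ (no rhs in [5,5])
  i=5: ✗ (no rhs in [6,6])
  i=6: ✗ (no rhs in [7,7])
  i=7: ✗ (lhs fails at k=7 before rhs at j=8)

0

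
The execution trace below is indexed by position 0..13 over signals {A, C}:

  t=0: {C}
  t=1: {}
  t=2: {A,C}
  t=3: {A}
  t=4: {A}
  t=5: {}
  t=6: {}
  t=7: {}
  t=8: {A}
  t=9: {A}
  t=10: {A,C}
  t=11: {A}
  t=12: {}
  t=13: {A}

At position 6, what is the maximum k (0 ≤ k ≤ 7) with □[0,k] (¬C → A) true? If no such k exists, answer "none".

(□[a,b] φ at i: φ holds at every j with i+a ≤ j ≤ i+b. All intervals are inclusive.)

(¬C → A) must hold from j=6 onward; find where it first fails.
  j=6: fails → no k works.

none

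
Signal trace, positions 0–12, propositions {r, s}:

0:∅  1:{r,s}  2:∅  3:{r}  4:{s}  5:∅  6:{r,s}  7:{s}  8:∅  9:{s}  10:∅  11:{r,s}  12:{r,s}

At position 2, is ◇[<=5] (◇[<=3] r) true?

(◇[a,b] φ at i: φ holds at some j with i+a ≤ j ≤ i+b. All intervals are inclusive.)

Holds

Check ◇[<=3] r at each j in [2,7]:
  j=2: holds (witness at 3)
  j=3: holds (witness at 3)
  j=4: holds (witness at 6)
  j=5: holds (witness at 6)
  j=6: holds (witness at 6)
  j=7: fails (none in [7,10])
Found at j=2 → formula holds.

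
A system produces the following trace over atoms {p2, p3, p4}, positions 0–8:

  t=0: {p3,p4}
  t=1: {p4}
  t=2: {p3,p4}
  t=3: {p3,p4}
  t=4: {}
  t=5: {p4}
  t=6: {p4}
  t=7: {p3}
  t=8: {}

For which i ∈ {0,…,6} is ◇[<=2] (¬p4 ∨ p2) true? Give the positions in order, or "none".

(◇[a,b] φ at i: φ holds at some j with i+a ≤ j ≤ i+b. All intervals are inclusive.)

2, 3, 4, 5, 6

Evaluate at each i in [0,6]:
  i=0: ✗ (none in [0,2])
  i=1: ✗ (none in [1,3])
  i=2: ✓ (witness j=4)
  i=3: ✓ (witness j=4)
  i=4: ✓ (witness j=4)
  i=5: ✓ (witness j=7)
  i=6: ✓ (witness j=7)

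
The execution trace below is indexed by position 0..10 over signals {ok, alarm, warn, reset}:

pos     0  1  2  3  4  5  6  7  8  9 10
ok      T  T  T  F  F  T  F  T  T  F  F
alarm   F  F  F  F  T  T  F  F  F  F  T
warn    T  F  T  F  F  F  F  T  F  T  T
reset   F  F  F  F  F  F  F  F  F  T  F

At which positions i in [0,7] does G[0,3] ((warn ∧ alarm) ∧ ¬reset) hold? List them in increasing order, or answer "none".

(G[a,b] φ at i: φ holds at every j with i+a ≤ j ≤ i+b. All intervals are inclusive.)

none

Evaluate at each i in [0,7]:
  i=0: ✗ (fails at j=0)
  i=1: ✗ (fails at j=1)
  i=2: ✗ (fails at j=2)
  i=3: ✗ (fails at j=3)
  i=4: ✗ (fails at j=4)
  i=5: ✗ (fails at j=5)
  i=6: ✗ (fails at j=6)
  i=7: ✗ (fails at j=7)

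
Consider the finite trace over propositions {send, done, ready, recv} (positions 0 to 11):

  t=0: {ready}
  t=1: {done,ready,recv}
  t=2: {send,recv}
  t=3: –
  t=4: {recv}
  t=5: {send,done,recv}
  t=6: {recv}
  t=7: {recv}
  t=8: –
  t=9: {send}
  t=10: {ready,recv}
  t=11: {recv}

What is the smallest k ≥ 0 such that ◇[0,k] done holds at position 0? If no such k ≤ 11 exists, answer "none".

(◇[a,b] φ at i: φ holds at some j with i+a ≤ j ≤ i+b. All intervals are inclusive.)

Scan j = 0,1,… for done:
  j=0: fails
  j=1: holds
First hit at j=1, so smallest k = 1-0 = 1.

1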